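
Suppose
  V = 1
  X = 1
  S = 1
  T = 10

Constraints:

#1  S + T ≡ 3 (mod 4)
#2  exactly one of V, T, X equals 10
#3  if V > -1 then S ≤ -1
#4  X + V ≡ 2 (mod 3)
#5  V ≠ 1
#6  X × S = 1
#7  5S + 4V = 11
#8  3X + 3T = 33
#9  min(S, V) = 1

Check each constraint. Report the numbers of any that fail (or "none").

Constraints 3, 5, and 7 are violated.

#1 S + T = 11; 11 mod 4 = 3 — holds.
#2 V=1, T=10, X=1; 1 of them equals 10 — holds.
#3 V = 1 > -1, so we need S ≤ -1; but S = 1 > -1 — does not hold.
#4 X + V = 2; 2 mod 3 = 2 — holds.
#5 V = 1, but 1 is required to differ — does not hold.
#6 X × S = 1 × 1 = 1 — holds.
#7 5S + 4V = 5(1) + 4(1) = 9, not 11 — does not hold.
#8 3X + 3T = 3(1) + 3(10) = 33 — holds.
#9 min(1, 1) = 1 — holds.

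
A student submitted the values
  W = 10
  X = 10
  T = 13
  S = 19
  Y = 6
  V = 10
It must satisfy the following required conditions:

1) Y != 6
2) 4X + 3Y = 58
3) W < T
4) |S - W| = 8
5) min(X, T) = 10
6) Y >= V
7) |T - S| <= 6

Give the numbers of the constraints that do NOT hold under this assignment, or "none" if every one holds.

Constraints 1, 4, and 6 are violated.

1) Y = 6, but 6 is required to differ — violated.
2) 4X + 3Y = 4(10) + 3(6) = 58 — satisfied.
3) W = 10, T = 13; 10 < 13 — satisfied.
4) |19 - 10| = 9, not 8 — violated.
5) min(10, 13) = 10 — satisfied.
6) Y = 6, V = 10; 6 < 10 (want ≥) — violated.
7) |13 - 19| = 6; 6 ≤ 6 — satisfied.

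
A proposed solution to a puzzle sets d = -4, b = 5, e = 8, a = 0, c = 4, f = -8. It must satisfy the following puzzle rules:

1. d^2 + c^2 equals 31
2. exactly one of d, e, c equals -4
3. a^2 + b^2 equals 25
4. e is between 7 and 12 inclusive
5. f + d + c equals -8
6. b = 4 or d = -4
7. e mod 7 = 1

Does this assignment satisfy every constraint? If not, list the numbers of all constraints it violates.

The assignment fails constraint 1.

1. d^2 + c^2 = (-4)^2 + 4^2 = 16 + 16 = 32, not 31 — violated.
2. d=-4, e=8, c=4; 1 of them equals -4 — satisfied.
3. a^2 + b^2 = 0^2 + 5^2 = 0 + 25 = 25 — satisfied.
4. e = 8 lies in [7, 12] — satisfied.
5. f + d + c = -8 + (-4) + 4 = -8 — satisfied.
6. b = 5 ≠ 4, but d = -4 = -4 (second disjunct) — satisfied.
7. 8 mod 7 = 1 — satisfied.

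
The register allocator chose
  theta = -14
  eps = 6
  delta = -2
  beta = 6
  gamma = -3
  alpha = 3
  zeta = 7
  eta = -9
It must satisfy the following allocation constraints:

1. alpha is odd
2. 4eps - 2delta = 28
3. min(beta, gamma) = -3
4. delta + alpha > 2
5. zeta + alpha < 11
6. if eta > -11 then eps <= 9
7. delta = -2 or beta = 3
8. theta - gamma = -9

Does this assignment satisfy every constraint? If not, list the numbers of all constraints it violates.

1. alpha = 3 is odd — OK.
2. 4eps - 2delta = 4(6) - 2(-2) = 28 — OK.
3. min(6, -3) = -3 — OK.
4. delta + alpha = -2 + 3 = 1; 1 ≤ 2, bound 2 not met — violated.
5. zeta + alpha = 7 + 3 = 10; 10 < 11 — OK.
6. eta = -9 > -11, so we need eps ≤ 9; eps = 6 ≤ 9 — OK.
7. delta = -2 = -2 (first disjunct) — OK.
8. theta - gamma = -14 - (-3) = -11, not -9 — violated.

The assignment fails constraints 4, 8.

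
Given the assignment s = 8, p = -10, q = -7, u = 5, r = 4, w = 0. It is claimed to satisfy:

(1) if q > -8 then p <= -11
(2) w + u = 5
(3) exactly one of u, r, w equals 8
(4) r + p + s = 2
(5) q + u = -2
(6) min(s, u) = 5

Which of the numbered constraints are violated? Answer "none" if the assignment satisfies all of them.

(1) q = -7 > -8, so we need p ≤ -11; but p = -10 > -11 — fails.
(2) w + u = 0 + 5 = 5 — holds.
(3) u=5, r=4, w=0; 0 of them equal 8, not exactly one — fails.
(4) r + p + s = 4 + (-10) + 8 = 2 — holds.
(5) q + u = -7 + 5 = -2 — holds.
(6) min(8, 5) = 5 — holds.

The assignment fails constraints 1, 3.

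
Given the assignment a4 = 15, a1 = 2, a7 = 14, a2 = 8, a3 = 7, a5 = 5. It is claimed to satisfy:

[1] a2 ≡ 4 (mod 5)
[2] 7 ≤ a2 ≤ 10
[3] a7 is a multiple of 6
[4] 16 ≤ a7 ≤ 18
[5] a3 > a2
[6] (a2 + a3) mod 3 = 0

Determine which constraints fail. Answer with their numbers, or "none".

[1] 8 mod 5 = 3, not 4  fails
[2] a2 = 8 lies in [7, 10]  holds
[3] 14 = 6×2 + 2, so 6 does not divide 14  fails
[4] a7 = 14 is outside [16, 18]  fails
[5] a3 = 7, a2 = 8; 7 ≤ 8 (want >)  fails
[6] a2 + a3 = 15; 15 mod 3 = 0  holds

Constraints 1, 3, 4, and 5 are violated.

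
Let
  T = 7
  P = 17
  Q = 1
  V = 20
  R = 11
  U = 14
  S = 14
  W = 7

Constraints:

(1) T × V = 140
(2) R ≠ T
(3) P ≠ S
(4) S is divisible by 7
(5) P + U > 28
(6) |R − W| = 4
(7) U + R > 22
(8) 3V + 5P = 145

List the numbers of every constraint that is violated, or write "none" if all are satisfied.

All constraints are satisfied.

(1) T × V = 7 × 20 = 140  ✓
(2) R = 11, T = 7; distinct  ✓
(3) P = 17, S = 14; distinct  ✓
(4) 14 / 7 = 2, so 7 divides 14  ✓
(5) P + U = 17 + 14 = 31; 31 > 28  ✓
(6) |11 − 7| = 4  ✓
(7) U + R = 14 + 11 = 25; 25 > 22  ✓
(8) 3V + 5P = 3(20) + 5(17) = 145  ✓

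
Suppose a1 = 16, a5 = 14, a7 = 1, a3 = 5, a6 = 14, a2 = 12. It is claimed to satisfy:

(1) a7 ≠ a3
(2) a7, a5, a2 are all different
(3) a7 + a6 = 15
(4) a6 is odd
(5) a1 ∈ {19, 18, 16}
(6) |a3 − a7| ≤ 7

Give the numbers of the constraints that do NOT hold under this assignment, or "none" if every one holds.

(1) a7 = 1, a3 = 5; distinct — holds.
(2) values 1, 14, 12 are pairwise distinct — holds.
(3) a7 + a6 = 1 + 14 = 15 — holds.
(4) a6 = 14 is even — does not hold.
(5) a1 = 16 is in {19, 18, 16} — holds.
(6) |5 − 1| = 4; 4 ≤ 7 — holds.

Violated: 4.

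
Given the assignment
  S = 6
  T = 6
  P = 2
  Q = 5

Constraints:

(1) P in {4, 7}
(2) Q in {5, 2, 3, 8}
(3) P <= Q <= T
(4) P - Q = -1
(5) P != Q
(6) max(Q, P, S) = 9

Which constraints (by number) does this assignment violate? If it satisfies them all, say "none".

(1) P = 2 is not in {4, 7}  ✗
(2) Q = 5 is in {5, 2, 3, 8}  ✓
(3) values 2 <= 5 <= 6  ✓
(4) P - Q = 2 - 5 = -3, not -1  ✗
(5) P = 2, Q = 5; distinct  ✓
(6) max(5, 2, 6) = 6, not 9  ✗

Constraints 1, 4, and 6 do not hold.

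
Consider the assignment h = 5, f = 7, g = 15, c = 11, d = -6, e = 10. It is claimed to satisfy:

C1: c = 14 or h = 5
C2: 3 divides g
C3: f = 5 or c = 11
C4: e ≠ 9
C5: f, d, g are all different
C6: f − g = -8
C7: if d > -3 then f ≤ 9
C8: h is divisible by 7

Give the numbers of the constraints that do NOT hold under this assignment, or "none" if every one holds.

C1: c = 11 ≠ 14, but h = 5 = 5 (second disjunct) — holds.
C2: 15 / 3 = 5, so 3 divides 15 — holds.
C3: f = 7 ≠ 5, but c = 11 = 11 (second disjunct) — holds.
C4: e = 10, and 10 ≠ 9 — holds.
C5: values 7, -6, 15 are pairwise distinct — holds.
C6: f − g = 7 − 15 = -8 — holds.
C7: d = -6, not > -3; antecedent false, conditional vacuously true — holds.
C8: 5 = 7×0 + 5, so 7 does not divide 5 — does not hold.

Constraint 8 is violated.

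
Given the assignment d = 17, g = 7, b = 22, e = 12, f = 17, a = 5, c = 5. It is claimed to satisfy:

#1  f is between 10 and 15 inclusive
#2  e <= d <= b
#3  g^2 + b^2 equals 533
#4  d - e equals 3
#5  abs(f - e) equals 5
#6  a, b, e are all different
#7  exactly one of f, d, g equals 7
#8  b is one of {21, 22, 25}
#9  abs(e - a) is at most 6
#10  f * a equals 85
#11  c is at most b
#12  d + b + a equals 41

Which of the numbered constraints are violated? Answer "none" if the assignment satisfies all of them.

No — constraints 1, 4, 9, and 12 are not satisfied.

#1 f = 17 is outside [10, 15] — fails.
#2 values 12 <= 17 <= 22 — holds.
#3 g^2 + b^2 = 7^2 + 22^2 = 49 + 484 = 533 — holds.
#4 d - e = 17 - 12 = 5, not 3 — fails.
#5 abs(17 - 12) = 5 — holds.
#6 values 5, 22, 12 are pairwise distinct — holds.
#7 f=17, d=17, g=7; 1 of them equals 7 — holds.
#8 b = 22 is in {21, 22, 25} — holds.
#9 abs(12 - 5) = 7; 7 > 6, exceeds bound 6 — fails.
#10 f * a = 17 * 5 = 85 — holds.
#11 c = 5, b = 22; 5 ≤ 22 — holds.
#12 d + b + a = 17 + 22 + 5 = 44, not 41 — fails.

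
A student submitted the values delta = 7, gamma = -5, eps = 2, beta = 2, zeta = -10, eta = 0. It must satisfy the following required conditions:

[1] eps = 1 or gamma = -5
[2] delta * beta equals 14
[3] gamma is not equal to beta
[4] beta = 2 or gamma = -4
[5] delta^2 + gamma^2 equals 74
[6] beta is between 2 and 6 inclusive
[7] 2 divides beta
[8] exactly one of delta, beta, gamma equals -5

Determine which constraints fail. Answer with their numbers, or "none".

None — every constraint holds.

[1] eps = 2 ≠ 1, but gamma = -5 = -5 (second disjunct) — holds.
[2] delta * beta = 7 * 2 = 14 — holds.
[3] gamma = -5, beta = 2; distinct — holds.
[4] beta = 2 = 2 (first disjunct) — holds.
[5] delta^2 + gamma^2 = 7^2 + (-5)^2 = 49 + 25 = 74 — holds.
[6] beta = 2 lies in [2, 6] — holds.
[7] 2 / 2 = 1, so 2 divides 2 — holds.
[8] delta=7, beta=2, gamma=-5; 1 of them equals -5 — holds.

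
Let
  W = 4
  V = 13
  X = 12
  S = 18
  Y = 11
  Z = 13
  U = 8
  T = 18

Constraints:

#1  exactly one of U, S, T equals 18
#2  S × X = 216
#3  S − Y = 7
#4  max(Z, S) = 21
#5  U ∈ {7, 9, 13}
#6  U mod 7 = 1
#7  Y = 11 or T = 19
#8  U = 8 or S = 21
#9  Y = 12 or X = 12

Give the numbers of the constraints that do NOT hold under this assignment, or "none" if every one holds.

Violated: 1, 4, and 5.

#1 U=8, S=18, T=18; 2 of them equal 18, not exactly one — does not hold.
#2 S × X = 18 × 12 = 216 — holds.
#3 S − Y = 18 − 11 = 7 — holds.
#4 max(13, 18) = 18, not 21 — does not hold.
#5 U = 8 is not in {7, 9, 13} — does not hold.
#6 8 mod 7 = 1 — holds.
#7 Y = 11 = 11 (first disjunct) — holds.
#8 U = 8 = 8 (first disjunct) — holds.
#9 Y = 11 ≠ 12, but X = 12 = 12 (second disjunct) — holds.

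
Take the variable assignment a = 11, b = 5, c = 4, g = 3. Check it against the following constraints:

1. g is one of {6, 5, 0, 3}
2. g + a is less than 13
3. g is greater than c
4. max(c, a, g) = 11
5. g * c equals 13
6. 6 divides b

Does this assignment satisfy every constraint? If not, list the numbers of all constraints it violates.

Constraints 2, 3, 5, 6 are violated.

1. g = 3 is in {6, 5, 0, 3} — OK.
2. g + a = 3 + 11 = 14; 14 ≥ 13, bound 13 not met — violated.
3. g = 3, c = 4; 3 ≤ 4 (want >) — violated.
4. max(4, 11, 3) = 11 — OK.
5. g * c = 3 * 4 = 12, not 13 — violated.
6. 5 = 6*0 + 5, so 6 does not divide 5 — violated.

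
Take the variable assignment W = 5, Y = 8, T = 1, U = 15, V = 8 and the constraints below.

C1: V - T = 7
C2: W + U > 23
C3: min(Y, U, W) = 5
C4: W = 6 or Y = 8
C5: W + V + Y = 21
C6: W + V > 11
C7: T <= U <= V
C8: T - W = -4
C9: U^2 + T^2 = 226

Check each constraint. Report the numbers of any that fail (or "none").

C1: V - T = 8 - 1 = 7 — satisfied.
C2: W + U = 5 + 15 = 20; 20 ≤ 23, bound 23 not met — violated.
C3: min(8, 15, 5) = 5 — satisfied.
C4: W = 5 ≠ 6, but Y = 8 = 8 (second disjunct) — satisfied.
C5: W + V + Y = 5 + 8 + 8 = 21 — satisfied.
C6: W + V = 5 + 8 = 13; 13 > 11 — satisfied.
C7: values 1, 15, 8; U = 15 is not <= V = 8 — violated.
C8: T - W = 1 - 5 = -4 — satisfied.
C9: U^2 + T^2 = 15^2 + 1^2 = 225 + 1 = 226 — satisfied.

Violated: 2, 7.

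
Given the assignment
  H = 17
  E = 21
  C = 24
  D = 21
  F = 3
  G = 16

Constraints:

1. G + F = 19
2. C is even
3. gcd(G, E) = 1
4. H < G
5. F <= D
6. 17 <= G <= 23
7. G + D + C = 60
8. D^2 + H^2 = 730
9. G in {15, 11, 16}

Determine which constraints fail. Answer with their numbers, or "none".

No — constraints 4, 6, 7 are not satisfied.

1. G + F = 16 + 3 = 19  ✔
2. C = 24 is even  ✔
3. gcd(16, 21) = 1  ✔
4. H = 17, G = 16; 17 ≥ 16 (want <)  ✘
5. F = 3, D = 21; 3 ≤ 21  ✔
6. G = 16 is outside [17, 23]  ✘
7. G + D + C = 16 + 21 + 24 = 61, not 60  ✘
8. D^2 + H^2 = 21^2 + 17^2 = 441 + 289 = 730  ✔
9. G = 16 is in {15, 11, 16}  ✔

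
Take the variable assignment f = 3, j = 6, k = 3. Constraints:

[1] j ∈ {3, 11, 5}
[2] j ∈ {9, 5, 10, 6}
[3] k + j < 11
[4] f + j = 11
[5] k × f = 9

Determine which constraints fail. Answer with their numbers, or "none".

Constraints 1 and 4 are violated.

[1] j = 6 is not in {3, 11, 5}  ✗
[2] j = 6 is in {9, 5, 10, 6}  ✓
[3] k + j = 3 + 6 = 9; 9 < 11  ✓
[4] f + j = 3 + 6 = 9, not 11  ✗
[5] k × f = 3 × 3 = 9  ✓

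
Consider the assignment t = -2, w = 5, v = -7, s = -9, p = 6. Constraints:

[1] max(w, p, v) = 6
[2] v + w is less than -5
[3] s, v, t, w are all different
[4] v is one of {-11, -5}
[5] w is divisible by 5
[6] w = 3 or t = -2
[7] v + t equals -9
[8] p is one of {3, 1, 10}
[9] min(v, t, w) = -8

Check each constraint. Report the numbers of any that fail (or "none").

Constraints 2, 4, 8, and 9 are violated.

[1] max(5, 6, -7) = 6  OK
[2] v + w = -7 + 5 = -2; -2 ≥ -5, bound -5 not met  FAIL
[3] values -9, -7, -2, 5 are pairwise distinct  OK
[4] v = -7 is not in {-11, -5}  FAIL
[5] 5 / 5 = 1, so 5 divides 5  OK
[6] w = 5 ≠ 3, but t = -2 = -2 (second disjunct)  OK
[7] v + t = -7 + (-2) = -9  OK
[8] p = 6 is not in {3, 1, 10}  FAIL
[9] min(-7, -2, 5) = -7, not -8  FAIL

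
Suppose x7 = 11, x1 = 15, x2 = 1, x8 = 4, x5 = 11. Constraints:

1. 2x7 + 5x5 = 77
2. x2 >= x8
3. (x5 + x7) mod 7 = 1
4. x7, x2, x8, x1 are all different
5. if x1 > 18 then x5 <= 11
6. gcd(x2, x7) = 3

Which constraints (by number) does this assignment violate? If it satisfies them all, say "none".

No — constraints 2 and 6 are not satisfied.

1. 2x7 + 5x5 = 2(11) + 5(11) = 77 — holds.
2. x2 = 1, x8 = 4; 1 < 4 (want ≥) — does not hold.
3. x5 + x7 = 22; 22 mod 7 = 1 — holds.
4. values 11, 1, 4, 15 are pairwise distinct — holds.
5. x1 = 15, not > 18; antecedent false, conditional vacuously true — holds.
6. gcd(1, 11) = 1, not 3 — does not hold.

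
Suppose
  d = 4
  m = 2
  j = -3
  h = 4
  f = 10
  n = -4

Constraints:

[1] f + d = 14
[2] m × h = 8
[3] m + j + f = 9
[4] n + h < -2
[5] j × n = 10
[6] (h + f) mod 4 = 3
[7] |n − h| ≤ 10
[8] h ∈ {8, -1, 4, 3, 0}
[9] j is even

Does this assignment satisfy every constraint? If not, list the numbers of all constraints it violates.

Violated: 4, 5, 6, 9.

[1] f + d = 10 + 4 = 14  OK
[2] m × h = 2 × 4 = 8  OK
[3] m + j + f = 2 + (-3) + 10 = 9  OK
[4] n + h = -4 + 4 = 0; 0 ≥ -2, bound -2 not met  FAIL
[5] j × n = -3 × (-4) = 12, not 10  FAIL
[6] h + f = 14; 14 mod 4 = 2, not 3  FAIL
[7] |-4 − 4| = 8; 8 ≤ 10  OK
[8] h = 4 is in {8, -1, 4, 3, 0}  OK
[9] j = -3 is odd  FAIL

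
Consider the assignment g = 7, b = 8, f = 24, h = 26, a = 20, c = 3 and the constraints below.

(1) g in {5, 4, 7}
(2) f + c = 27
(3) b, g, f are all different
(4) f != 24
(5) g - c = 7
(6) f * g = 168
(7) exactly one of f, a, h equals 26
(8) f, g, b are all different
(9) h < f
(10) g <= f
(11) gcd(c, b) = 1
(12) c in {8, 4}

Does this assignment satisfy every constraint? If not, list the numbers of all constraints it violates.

(1) g = 7 is in {5, 4, 7}  yes
(2) f + c = 24 + 3 = 27  yes
(3) values 8, 7, 24 are pairwise distinct  yes
(4) f = 24, but 24 is required to differ  no
(5) g - c = 7 - 3 = 4, not 7  no
(6) f * g = 24 * 7 = 168  yes
(7) f=24, a=20, h=26; 1 of them equals 26  yes
(8) values 24, 7, 8 are pairwise distinct  yes
(9) h = 26, f = 24; 26 ≥ 24 (want <)  no
(10) g = 7, f = 24; 7 ≤ 24  yes
(11) gcd(3, 8) = 1  yes
(12) c = 3 is not in {8, 4}  no

Constraints 4, 5, 9, and 12 are violated.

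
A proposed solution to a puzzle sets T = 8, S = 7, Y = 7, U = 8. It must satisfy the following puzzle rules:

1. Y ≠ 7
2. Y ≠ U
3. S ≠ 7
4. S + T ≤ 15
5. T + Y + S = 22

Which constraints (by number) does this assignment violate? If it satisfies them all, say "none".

Constraints 1, 3 are violated.

1. Y = 7, but 7 is required to differ  fails
2. Y = 7, U = 8; distinct  holds
3. S = 7, but 7 is required to differ  fails
4. S + T = 7 + 8 = 15; 15 ≤ 15  holds
5. T + Y + S = 8 + 7 + 7 = 22  holds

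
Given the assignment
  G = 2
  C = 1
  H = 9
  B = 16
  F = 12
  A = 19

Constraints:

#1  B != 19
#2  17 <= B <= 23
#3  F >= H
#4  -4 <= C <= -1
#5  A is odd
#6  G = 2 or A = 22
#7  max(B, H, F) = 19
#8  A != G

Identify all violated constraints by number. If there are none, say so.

Constraints 2, 4, 7 do not hold.

#1 B = 16, and 16 ≠ 19 — satisfied.
#2 B = 16 is outside [17, 23] — violated.
#3 F = 12, H = 9; 12 ≥ 9 — satisfied.
#4 C = 1 is outside [-4, -1] — violated.
#5 A = 19 is odd — satisfied.
#6 G = 2 = 2 (first disjunct) — satisfied.
#7 max(16, 9, 12) = 16, not 19 — violated.
#8 A = 19, G = 2; distinct — satisfied.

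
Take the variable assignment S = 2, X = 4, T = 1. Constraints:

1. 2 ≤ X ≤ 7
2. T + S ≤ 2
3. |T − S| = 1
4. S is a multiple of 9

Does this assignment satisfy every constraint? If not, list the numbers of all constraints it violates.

Violated: 2 and 4.

1. X = 4 lies in [2, 7] — holds.
2. T + S = 1 + 2 = 3; 3 > 2, bound 2 not met — fails.
3. |1 − 2| = 1 — holds.
4. 2 = 9×0 + 2, so 9 does not divide 2 — fails.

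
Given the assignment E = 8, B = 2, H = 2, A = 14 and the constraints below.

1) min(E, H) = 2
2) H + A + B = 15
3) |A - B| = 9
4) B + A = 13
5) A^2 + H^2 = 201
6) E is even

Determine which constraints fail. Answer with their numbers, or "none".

Constraints 2, 3, 4, 5 do not hold.

1) min(8, 2) = 2  ✔
2) H + A + B = 2 + 14 + 2 = 18, not 15  ✘
3) |14 - 2| = 12, not 9  ✘
4) B + A = 2 + 14 = 16, not 13  ✘
5) A^2 + H^2 = 14^2 + 2^2 = 196 + 4 = 200, not 201  ✘
6) E = 8 is even  ✔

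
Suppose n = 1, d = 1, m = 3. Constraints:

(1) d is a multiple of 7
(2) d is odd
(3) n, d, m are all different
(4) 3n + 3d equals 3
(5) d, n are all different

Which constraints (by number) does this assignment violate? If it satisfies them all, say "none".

Constraints 1, 3, 4, and 5 are violated.

(1) 1 = 7*0 + 1, so 7 does not divide 1  FAIL
(2) d = 1 is odd  OK
(3) n = d = 1, not all different  FAIL
(4) 3n + 3d = 3(1) + 3(1) = 6, not 3  FAIL
(5) d = n = 1, not all different  FAIL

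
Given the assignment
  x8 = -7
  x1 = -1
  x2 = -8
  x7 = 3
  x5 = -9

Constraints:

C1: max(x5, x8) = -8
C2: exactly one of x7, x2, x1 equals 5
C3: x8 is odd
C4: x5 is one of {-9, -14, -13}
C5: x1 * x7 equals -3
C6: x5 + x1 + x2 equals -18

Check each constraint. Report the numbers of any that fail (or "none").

C1: max(-9, -7) = -7, not -8  fails
C2: x7=3, x2=-8, x1=-1; 0 of them equal 5, not exactly one  fails
C3: x8 = -7 is odd  holds
C4: x5 = -9 is in {-9, -14, -13}  holds
C5: x1 * x7 = -1 * 3 = -3  holds
C6: x5 + x1 + x2 = -9 + (-1) + (-8) = -18  holds

No — constraints 1 and 2 are not satisfied.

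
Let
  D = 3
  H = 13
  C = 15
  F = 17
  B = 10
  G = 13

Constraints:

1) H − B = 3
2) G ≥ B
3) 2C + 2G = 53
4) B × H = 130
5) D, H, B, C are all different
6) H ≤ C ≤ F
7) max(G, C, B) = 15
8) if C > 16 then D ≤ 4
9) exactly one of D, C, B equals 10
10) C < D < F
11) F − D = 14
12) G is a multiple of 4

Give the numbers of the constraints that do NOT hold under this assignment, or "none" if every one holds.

1) H − B = 13 − 10 = 3 — satisfied.
2) G = 13, B = 10; 13 ≥ 10 — satisfied.
3) 2C + 2G = 2(15) + 2(13) = 56, not 53 — violated.
4) B × H = 10 × 13 = 130 — satisfied.
5) values 3, 13, 10, 15 are pairwise distinct — satisfied.
6) values 13 ≤ 15 ≤ 17 — satisfied.
7) max(13, 15, 10) = 15 — satisfied.
8) C = 15, not > 16; antecedent false, conditional vacuously true — satisfied.
9) D=3, C=15, B=10; 1 of them equals 10 — satisfied.
10) values 15, 3, 17; C = 15 is not < D = 3 — violated.
11) F − D = 17 − 3 = 14 — satisfied.
12) 13 = 4×3 + 1, so 4 does not divide 13 — violated.

Violated: 3, 10, and 12.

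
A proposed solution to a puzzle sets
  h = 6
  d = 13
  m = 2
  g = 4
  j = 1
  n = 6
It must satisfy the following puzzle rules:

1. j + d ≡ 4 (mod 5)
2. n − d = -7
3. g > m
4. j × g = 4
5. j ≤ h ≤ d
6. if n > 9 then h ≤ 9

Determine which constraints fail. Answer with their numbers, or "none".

None — every constraint holds.

1. j + d = 14; 14 mod 5 = 4 — holds.
2. n − d = 6 − 13 = -7 — holds.
3. g = 4, m = 2; 4 > 2 — holds.
4. j × g = 1 × 4 = 4 — holds.
5. values 1 ≤ 6 ≤ 13 — holds.
6. n = 6, not > 9; antecedent false, conditional vacuously true — holds.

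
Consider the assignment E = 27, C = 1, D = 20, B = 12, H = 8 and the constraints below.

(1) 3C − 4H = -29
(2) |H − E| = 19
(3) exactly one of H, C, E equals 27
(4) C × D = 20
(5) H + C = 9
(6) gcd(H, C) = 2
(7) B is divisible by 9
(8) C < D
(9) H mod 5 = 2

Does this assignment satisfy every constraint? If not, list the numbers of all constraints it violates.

(1) 3C − 4H = 3(1) − 4(8) = -29  true
(2) |8 − 27| = 19  true
(3) H=8, C=1, E=27; 1 of them equals 27  true
(4) C × D = 1 × 20 = 20  true
(5) H + C = 8 + 1 = 9  true
(6) gcd(8, 1) = 1, not 2  false
(7) 12 = 9×1 + 3, so 9 does not divide 12  false
(8) C = 1, D = 20; 1 < 20  true
(9) 8 mod 5 = 3, not 2  false

Constraints 6, 7, 9 are violated.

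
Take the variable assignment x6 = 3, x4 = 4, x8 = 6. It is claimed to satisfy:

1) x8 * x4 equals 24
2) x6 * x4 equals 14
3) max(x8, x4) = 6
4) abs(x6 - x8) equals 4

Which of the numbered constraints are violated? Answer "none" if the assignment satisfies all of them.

1) x8 * x4 = 6 * 4 = 24  true
2) x6 * x4 = 3 * 4 = 12, not 14  false
3) max(6, 4) = 6  true
4) abs(3 - 6) = 3, not 4  false

Violated: 2 and 4.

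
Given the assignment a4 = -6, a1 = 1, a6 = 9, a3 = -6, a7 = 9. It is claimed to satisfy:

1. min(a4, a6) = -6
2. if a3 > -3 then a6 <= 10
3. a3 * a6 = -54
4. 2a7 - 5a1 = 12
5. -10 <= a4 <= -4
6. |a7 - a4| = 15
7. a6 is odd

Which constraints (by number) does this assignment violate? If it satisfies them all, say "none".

1. min(-6, 9) = -6 — OK.
2. a3 = -6, not > -3; antecedent false, conditional vacuously true — OK.
3. a3 * a6 = -6 * 9 = -54 — OK.
4. 2a7 - 5a1 = 2(9) - 5(1) = 13, not 12 — violated.
5. a4 = -6 lies in [-10, -4] — OK.
6. |9 - (-6)| = 15 — OK.
7. a6 = 9 is odd — OK.

Violated: 4.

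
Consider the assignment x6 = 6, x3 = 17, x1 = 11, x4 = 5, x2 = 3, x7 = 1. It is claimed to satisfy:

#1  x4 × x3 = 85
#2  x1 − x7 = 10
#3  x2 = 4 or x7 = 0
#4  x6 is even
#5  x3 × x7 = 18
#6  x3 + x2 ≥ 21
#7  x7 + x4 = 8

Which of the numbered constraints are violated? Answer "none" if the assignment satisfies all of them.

Constraints 3, 5, 6, and 7 are violated.

#1 x4 × x3 = 5 × 17 = 85 — OK.
#2 x1 − x7 = 11 − 1 = 10 — OK.
#3 x2 = 3 ≠ 4 and x7 = 1 ≠ 0; both disjuncts false — violated.
#4 x6 = 6 is even — OK.
#5 x3 × x7 = 17 × 1 = 17, not 18 — violated.
#6 x3 + x2 = 17 + 3 = 20; 20 < 21, bound 21 not met — violated.
#7 x7 + x4 = 1 + 5 = 6, not 8 — violated.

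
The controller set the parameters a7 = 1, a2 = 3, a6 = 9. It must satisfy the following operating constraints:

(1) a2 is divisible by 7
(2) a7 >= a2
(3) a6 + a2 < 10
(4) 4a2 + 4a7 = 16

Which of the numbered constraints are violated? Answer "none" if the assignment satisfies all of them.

(1) 3 = 7*0 + 3, so 7 does not divide 3 — fails.
(2) a7 = 1, a2 = 3; 1 < 3 (want ≥) — fails.
(3) a6 + a2 = 9 + 3 = 12; 12 ≥ 10, bound 10 not met — fails.
(4) 4a2 + 4a7 = 4(3) + 4(1) = 16 — holds.

Constraints 1, 2, and 3 are violated.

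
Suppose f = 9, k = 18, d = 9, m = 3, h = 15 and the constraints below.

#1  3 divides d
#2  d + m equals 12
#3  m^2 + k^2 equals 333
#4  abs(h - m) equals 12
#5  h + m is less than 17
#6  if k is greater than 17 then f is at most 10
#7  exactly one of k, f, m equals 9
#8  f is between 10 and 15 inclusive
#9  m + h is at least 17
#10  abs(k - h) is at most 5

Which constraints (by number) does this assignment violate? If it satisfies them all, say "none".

#1 9 / 3 = 3, so 3 divides 9 — holds.
#2 d + m = 9 + 3 = 12 — holds.
#3 m^2 + k^2 = 3^2 + 18^2 = 9 + 324 = 333 — holds.
#4 abs(15 - 3) = 12 — holds.
#5 h + m = 15 + 3 = 18; 18 ≥ 17, bound 17 not met — fails.
#6 k = 18 > 17, so we need f ≤ 10; f = 9 ≤ 10 — holds.
#7 k=18, f=9, m=3; 1 of them equals 9 — holds.
#8 f = 9 is outside [10, 15] — fails.
#9 m + h = 3 + 15 = 18; 18 ≥ 17 — holds.
#10 abs(18 - 15) = 3; 3 ≤ 5 — holds.

The assignment fails constraints 5 and 8.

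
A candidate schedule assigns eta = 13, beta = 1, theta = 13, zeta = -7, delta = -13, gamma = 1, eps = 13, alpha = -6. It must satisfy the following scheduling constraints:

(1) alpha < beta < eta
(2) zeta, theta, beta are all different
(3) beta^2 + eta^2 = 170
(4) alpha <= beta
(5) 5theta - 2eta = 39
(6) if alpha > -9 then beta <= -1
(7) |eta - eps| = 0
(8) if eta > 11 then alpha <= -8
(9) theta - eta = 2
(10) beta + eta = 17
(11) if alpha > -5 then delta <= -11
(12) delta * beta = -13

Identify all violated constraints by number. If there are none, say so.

(1) values -6 < 1 < 13 — holds.
(2) values -7, 13, 1 are pairwise distinct — holds.
(3) beta^2 + eta^2 = 1^2 + 13^2 = 1 + 169 = 170 — holds.
(4) alpha = -6, beta = 1; -6 ≤ 1 — holds.
(5) 5theta - 2eta = 5(13) - 2(13) = 39 — holds.
(6) alpha = -6 > -9, so we need beta ≤ -1; but beta = 1 > -1 — does not hold.
(7) |13 - 13| = 0 — holds.
(8) eta = 13 > 11, so we need alpha ≤ -8; but alpha = -6 > -8 — does not hold.
(9) theta - eta = 13 - 13 = 0, not 2 — does not hold.
(10) beta + eta = 1 + 13 = 14, not 17 — does not hold.
(11) alpha = -6, not > -5; antecedent false, conditional vacuously true — holds.
(12) delta * beta = -13 * 1 = -13 — holds.

Violated: 6, 8, 9, and 10.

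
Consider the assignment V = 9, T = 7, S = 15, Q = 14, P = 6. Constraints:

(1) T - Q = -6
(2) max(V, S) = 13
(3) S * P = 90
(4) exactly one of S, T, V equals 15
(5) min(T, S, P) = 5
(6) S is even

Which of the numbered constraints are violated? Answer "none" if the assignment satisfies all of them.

Violated: 1, 2, 5, and 6.

(1) T - Q = 7 - 14 = -7, not -6  fails
(2) max(9, 15) = 15, not 13  fails
(3) S * P = 15 * 6 = 90  holds
(4) S=15, T=7, V=9; 1 of them equals 15  holds
(5) min(7, 15, 6) = 6, not 5  fails
(6) S = 15 is odd  fails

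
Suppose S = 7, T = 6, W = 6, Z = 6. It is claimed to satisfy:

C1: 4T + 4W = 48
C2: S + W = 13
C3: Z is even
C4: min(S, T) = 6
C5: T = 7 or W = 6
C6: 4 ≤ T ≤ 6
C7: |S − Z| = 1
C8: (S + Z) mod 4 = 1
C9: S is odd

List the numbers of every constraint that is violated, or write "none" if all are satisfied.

C1: 4T + 4W = 4(6) + 4(6) = 48 — holds.
C2: S + W = 7 + 6 = 13 — holds.
C3: Z = 6 is even — holds.
C4: min(7, 6) = 6 — holds.
C5: T = 6 ≠ 7, but W = 6 = 6 (second disjunct) — holds.
C6: T = 6 lies in [4, 6] — holds.
C7: |7 − 6| = 1 — holds.
C8: S + Z = 13; 13 mod 4 = 1 — holds.
C9: S = 7 is odd — holds.

The assignment satisfies every constraint.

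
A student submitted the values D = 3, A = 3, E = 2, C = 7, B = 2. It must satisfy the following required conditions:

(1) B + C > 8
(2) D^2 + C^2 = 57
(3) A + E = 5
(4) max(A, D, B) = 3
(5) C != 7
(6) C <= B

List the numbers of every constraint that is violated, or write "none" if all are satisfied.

No — constraints 2, 5, and 6 are not satisfied.

(1) B + C = 2 + 7 = 9; 9 > 8  ✔
(2) D^2 + C^2 = 3^2 + 7^2 = 9 + 49 = 58, not 57  ✘
(3) A + E = 3 + 2 = 5  ✔
(4) max(3, 3, 2) = 3  ✔
(5) C = 7, but 7 is required to differ  ✘
(6) C = 7, B = 2; 7 > 2 (want ≤)  ✘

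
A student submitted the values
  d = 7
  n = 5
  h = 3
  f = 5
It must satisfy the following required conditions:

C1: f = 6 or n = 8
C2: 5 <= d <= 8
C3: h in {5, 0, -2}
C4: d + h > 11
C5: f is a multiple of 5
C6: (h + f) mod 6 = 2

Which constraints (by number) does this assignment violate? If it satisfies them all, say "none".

C1: f = 5 ≠ 6 and n = 5 ≠ 8; both disjuncts false  ✘
C2: d = 7 lies in [5, 8]  ✔
C3: h = 3 is not in {5, 0, -2}  ✘
C4: d + h = 7 + 3 = 10; 10 ≤ 11, bound 11 not met  ✘
C5: 5 / 5 = 1, so 5 divides 5  ✔
C6: h + f = 8; 8 mod 6 = 2  ✔

Constraints 1, 3, 4 do not hold.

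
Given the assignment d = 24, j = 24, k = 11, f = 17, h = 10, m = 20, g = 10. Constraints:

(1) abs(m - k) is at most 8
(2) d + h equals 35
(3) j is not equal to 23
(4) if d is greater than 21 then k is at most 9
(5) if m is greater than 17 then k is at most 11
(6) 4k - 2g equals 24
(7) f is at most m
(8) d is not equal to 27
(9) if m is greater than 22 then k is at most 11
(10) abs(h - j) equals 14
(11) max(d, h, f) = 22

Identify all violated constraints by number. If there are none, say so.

(1) abs(20 - 11) = 9; 9 > 8, exceeds bound 8 — violated.
(2) d + h = 24 + 10 = 34, not 35 — violated.
(3) j = 24, and 24 ≠ 23 — OK.
(4) d = 24 > 21, so we need k ≤ 9; but k = 11 > 9 — violated.
(5) m = 20 > 17, so we need k ≤ 11; k = 11 ≤ 11 — OK.
(6) 4k - 2g = 4(11) - 2(10) = 24 — OK.
(7) f = 17, m = 20; 17 ≤ 20 — OK.
(8) d = 24, and 24 ≠ 27 — OK.
(9) m = 20, not > 22; antecedent false, conditional vacuously true — OK.
(10) abs(10 - 24) = 14 — OK.
(11) max(24, 10, 17) = 24, not 22 — violated.

Violated: 1, 2, 4, 11.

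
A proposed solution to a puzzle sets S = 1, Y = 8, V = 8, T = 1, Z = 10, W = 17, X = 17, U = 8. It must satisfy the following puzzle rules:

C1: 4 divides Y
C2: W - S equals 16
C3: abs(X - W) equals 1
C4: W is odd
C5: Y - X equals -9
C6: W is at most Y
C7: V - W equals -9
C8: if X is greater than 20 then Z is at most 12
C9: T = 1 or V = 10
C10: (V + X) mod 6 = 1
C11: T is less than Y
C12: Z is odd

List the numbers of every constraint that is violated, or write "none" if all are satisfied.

C1: 8 / 4 = 2, so 4 divides 8 — holds.
C2: W - S = 17 - 1 = 16 — holds.
C3: abs(17 - 17) = 0, not 1 — does not hold.
C4: W = 17 is odd — holds.
C5: Y - X = 8 - 17 = -9 — holds.
C6: W = 17, Y = 8; 17 > 8 (want ≤) — does not hold.
C7: V - W = 8 - 17 = -9 — holds.
C8: X = 17, not > 20; antecedent false, conditional vacuously true — holds.
C9: T = 1 = 1 (first disjunct) — holds.
C10: V + X = 25; 25 mod 6 = 1 — holds.
C11: T = 1, Y = 8; 1 < 8 — holds.
C12: Z = 10 is even — does not hold.

Constraints 3, 6, and 12 are violated.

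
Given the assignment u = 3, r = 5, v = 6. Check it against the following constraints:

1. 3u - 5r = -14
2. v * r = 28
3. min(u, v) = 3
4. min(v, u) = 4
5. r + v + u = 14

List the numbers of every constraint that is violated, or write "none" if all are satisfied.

1. 3u - 5r = 3(3) - 5(5) = -16, not -14  fails
2. v * r = 6 * 5 = 30, not 28  fails
3. min(3, 6) = 3  holds
4. min(6, 3) = 3, not 4  fails
5. r + v + u = 5 + 6 + 3 = 14  holds

No — constraints 1, 2, and 4 are not satisfied.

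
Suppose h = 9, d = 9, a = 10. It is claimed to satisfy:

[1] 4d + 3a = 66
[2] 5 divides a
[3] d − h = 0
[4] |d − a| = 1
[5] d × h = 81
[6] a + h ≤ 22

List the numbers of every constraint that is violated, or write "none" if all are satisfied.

None — every constraint holds.

[1] 4d + 3a = 4(9) + 3(10) = 66 — satisfied.
[2] 10 / 5 = 2, so 5 divides 10 — satisfied.
[3] d − h = 9 − 9 = 0 — satisfied.
[4] |9 − 10| = 1 — satisfied.
[5] d × h = 9 × 9 = 81 — satisfied.
[6] a + h = 10 + 9 = 19; 19 ≤ 22 — satisfied.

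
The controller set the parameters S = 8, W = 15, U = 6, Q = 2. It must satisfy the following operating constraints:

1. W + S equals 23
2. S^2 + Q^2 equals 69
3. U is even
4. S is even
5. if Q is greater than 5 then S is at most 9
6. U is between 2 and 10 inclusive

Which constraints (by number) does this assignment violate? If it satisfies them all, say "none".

1. W + S = 15 + 8 = 23  yes
2. S^2 + Q^2 = 8^2 + 2^2 = 64 + 4 = 68, not 69  no
3. U = 6 is even  yes
4. S = 8 is even  yes
5. Q = 2, not > 5; antecedent false, conditional vacuously true  yes
6. U = 6 lies in [2, 10]  yes

No — constraint 2 is not satisfied.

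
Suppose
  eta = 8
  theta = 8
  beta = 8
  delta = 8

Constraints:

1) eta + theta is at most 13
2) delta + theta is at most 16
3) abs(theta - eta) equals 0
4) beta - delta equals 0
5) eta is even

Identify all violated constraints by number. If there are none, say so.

Constraint 1 is violated.

1) eta + theta = 8 + 8 = 16; 16 > 13, bound 13 not met — violated.
2) delta + theta = 8 + 8 = 16; 16 ≤ 16 — OK.
3) abs(8 - 8) = 0 — OK.
4) beta - delta = 8 - 8 = 0 — OK.
5) eta = 8 is even — OK.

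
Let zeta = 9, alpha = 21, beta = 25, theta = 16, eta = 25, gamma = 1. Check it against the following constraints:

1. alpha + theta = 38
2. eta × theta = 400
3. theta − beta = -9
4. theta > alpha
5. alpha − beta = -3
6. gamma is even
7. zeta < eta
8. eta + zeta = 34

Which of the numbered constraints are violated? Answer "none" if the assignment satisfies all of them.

Violated: 1, 4, 5, 6.

1. alpha + theta = 21 + 16 = 37, not 38  fails
2. eta × theta = 25 × 16 = 400  holds
3. theta − beta = 16 − 25 = -9  holds
4. theta = 16, alpha = 21; 16 ≤ 21 (want >)  fails
5. alpha − beta = 21 − 25 = -4, not -3  fails
6. gamma = 1 is odd  fails
7. zeta = 9, eta = 25; 9 < 25  holds
8. eta + zeta = 25 + 9 = 34  holds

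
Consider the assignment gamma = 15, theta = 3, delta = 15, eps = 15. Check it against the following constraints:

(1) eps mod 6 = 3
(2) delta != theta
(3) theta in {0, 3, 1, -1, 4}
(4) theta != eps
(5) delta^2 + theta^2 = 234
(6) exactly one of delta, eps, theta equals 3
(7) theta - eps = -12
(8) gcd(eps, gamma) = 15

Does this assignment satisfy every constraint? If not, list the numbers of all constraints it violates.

(1) 15 mod 6 = 3  ✔
(2) delta = 15, theta = 3; distinct  ✔
(3) theta = 3 is in {0, 3, 1, -1, 4}  ✔
(4) theta = 3, eps = 15; distinct  ✔
(5) delta^2 + theta^2 = 15^2 + 3^2 = 225 + 9 = 234  ✔
(6) delta=15, eps=15, theta=3; 1 of them equals 3  ✔
(7) theta - eps = 3 - 15 = -12  ✔
(8) gcd(15, 15) = 15  ✔

The assignment satisfies every constraint.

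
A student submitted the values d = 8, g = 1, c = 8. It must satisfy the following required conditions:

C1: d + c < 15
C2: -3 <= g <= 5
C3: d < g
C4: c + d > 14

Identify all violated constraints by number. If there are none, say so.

C1: d + c = 8 + 8 = 16; 16 ≥ 15, bound 15 not met — does not hold.
C2: g = 1 lies in [-3, 5] — holds.
C3: d = 8, g = 1; 8 ≥ 1 (want <) — does not hold.
C4: c + d = 8 + 8 = 16; 16 > 14 — holds.

No — constraints 1 and 3 are not satisfied.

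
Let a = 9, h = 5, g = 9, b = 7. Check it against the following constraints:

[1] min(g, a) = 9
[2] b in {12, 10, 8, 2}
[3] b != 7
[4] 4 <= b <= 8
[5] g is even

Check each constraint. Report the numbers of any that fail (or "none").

The assignment fails constraints 2, 3, 5.

[1] min(9, 9) = 9 — satisfied.
[2] b = 7 is not in {12, 10, 8, 2} — violated.
[3] b = 7, but 7 is required to differ — violated.
[4] b = 7 lies in [4, 8] — satisfied.
[5] g = 9 is odd — violated.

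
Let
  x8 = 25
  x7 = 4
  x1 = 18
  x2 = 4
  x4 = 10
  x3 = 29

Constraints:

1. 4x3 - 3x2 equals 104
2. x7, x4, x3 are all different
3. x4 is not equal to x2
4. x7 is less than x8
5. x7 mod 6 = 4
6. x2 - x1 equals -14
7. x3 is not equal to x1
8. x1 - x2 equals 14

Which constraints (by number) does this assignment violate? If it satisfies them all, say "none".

1. 4x3 - 3x2 = 4(29) - 3(4) = 104 — satisfied.
2. values 4, 10, 29 are pairwise distinct — satisfied.
3. x4 = 10, x2 = 4; distinct — satisfied.
4. x7 = 4, x8 = 25; 4 < 25 — satisfied.
5. 4 mod 6 = 4 — satisfied.
6. x2 - x1 = 4 - 18 = -14 — satisfied.
7. x3 = 29, x1 = 18; distinct — satisfied.
8. x1 - x2 = 18 - 4 = 14 — satisfied.

The assignment satisfies every constraint.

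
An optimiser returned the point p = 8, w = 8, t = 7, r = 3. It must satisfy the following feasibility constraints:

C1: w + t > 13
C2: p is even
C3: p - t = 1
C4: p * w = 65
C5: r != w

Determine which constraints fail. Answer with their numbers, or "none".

No — constraint 4 is not satisfied.

C1: w + t = 8 + 7 = 15; 15 > 13 — OK.
C2: p = 8 is even — OK.
C3: p - t = 8 - 7 = 1 — OK.
C4: p * w = 8 * 8 = 64, not 65 — violated.
C5: r = 3, w = 8; distinct — OK.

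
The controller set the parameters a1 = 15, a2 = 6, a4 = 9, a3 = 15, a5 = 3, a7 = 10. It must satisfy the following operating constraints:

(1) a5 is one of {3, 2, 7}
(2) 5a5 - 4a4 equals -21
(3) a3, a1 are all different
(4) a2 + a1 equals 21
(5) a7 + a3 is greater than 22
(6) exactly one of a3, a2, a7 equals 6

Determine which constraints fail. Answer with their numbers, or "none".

No — constraint 3 is not satisfied.

(1) a5 = 3 is in {3, 2, 7} — holds.
(2) 5a5 - 4a4 = 5(3) - 4(9) = -21 — holds.
(3) a3 = a1 = 15, not all different — does not hold.
(4) a2 + a1 = 6 + 15 = 21 — holds.
(5) a7 + a3 = 10 + 15 = 25; 25 > 22 — holds.
(6) a3=15, a2=6, a7=10; 1 of them equals 6 — holds.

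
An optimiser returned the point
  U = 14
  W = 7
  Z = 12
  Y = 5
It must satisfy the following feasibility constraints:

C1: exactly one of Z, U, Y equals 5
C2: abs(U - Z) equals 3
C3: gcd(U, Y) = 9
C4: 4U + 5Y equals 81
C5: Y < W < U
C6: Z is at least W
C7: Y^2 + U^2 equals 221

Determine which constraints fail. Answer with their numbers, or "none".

C1: Z=12, U=14, Y=5; 1 of them equals 5  ✓
C2: abs(14 - 12) = 2, not 3  ✗
C3: gcd(14, 5) = 1, not 9  ✗
C4: 4U + 5Y = 4(14) + 5(5) = 81  ✓
C5: values 5 < 7 < 14  ✓
C6: Z = 12, W = 7; 12 ≥ 7  ✓
C7: Y^2 + U^2 = 5^2 + 14^2 = 25 + 196 = 221  ✓

Violated: 2, 3.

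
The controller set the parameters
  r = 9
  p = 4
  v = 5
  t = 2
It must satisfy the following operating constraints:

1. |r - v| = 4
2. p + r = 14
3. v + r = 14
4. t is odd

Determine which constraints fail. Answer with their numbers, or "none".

1. |9 - 5| = 4 — holds.
2. p + r = 4 + 9 = 13, not 14 — fails.
3. v + r = 5 + 9 = 14 — holds.
4. t = 2 is even — fails.

Constraints 2 and 4 are violated.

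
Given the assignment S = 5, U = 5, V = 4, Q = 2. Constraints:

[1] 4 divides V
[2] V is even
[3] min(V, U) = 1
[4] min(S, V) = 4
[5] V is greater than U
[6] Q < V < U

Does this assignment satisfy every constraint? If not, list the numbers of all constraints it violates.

[1] 4 / 4 = 1, so 4 divides 4 — holds.
[2] V = 4 is even — holds.
[3] min(4, 5) = 4, not 1 — does not hold.
[4] min(5, 4) = 4 — holds.
[5] V = 4, U = 5; 4 ≤ 5 (want >) — does not hold.
[6] values 2 < 4 < 5 — holds.

No — constraints 3, 5 are not satisfied.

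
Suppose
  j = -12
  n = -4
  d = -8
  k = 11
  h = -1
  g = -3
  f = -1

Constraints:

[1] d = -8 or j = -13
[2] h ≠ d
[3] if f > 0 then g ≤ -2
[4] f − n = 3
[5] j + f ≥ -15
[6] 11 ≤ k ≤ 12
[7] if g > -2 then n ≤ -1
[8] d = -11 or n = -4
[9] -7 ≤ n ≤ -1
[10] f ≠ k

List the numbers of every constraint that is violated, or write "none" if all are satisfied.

All constraints are satisfied.

[1] d = -8 = -8 (first disjunct)  ✓
[2] h = -1, d = -8; distinct  ✓
[3] f = -1, not > 0; antecedent false, conditional vacuously true  ✓
[4] f − n = -1 − (-4) = 3  ✓
[5] j + f = -12 + (-1) = -13; -13 ≥ -15  ✓
[6] k = 11 lies in [11, 12]  ✓
[7] g = -3, not > -2; antecedent false, conditional vacuously true  ✓
[8] d = -8 ≠ -11, but n = -4 = -4 (second disjunct)  ✓
[9] n = -4 lies in [-7, -1]  ✓
[10] f = -1, k = 11; distinct  ✓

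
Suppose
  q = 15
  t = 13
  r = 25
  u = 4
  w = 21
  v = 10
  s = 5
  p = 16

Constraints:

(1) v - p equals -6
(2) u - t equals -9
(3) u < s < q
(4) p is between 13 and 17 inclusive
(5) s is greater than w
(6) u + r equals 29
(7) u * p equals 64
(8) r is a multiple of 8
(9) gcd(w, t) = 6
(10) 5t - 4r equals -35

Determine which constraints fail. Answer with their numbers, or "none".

No — constraints 5, 8, and 9 are not satisfied.

(1) v - p = 10 - 16 = -6  holds
(2) u - t = 4 - 13 = -9  holds
(3) values 4 < 5 < 15  holds
(4) p = 16 lies in [13, 17]  holds
(5) s = 5, w = 21; 5 ≤ 21 (want >)  fails
(6) u + r = 4 + 25 = 29  holds
(7) u * p = 4 * 16 = 64  holds
(8) 25 = 8*3 + 1, so 8 does not divide 25  fails
(9) gcd(21, 13) = 1, not 6  fails
(10) 5t - 4r = 5(13) - 4(25) = -35  holds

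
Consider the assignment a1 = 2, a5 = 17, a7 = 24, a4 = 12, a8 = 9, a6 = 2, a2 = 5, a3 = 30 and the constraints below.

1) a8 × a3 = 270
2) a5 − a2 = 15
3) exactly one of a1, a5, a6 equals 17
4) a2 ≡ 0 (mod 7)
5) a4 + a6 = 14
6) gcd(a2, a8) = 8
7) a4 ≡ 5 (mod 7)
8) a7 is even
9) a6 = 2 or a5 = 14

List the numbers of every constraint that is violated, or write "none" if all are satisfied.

Constraints 2, 4, and 6 do not hold.

1) a8 × a3 = 9 × 30 = 270  ✔
2) a5 − a2 = 17 − 5 = 12, not 15  ✘
3) a1=2, a5=17, a6=2; 1 of them equals 17  ✔
4) 5 mod 7 = 5, not 0  ✘
5) a4 + a6 = 12 + 2 = 14  ✔
6) gcd(5, 9) = 1, not 8  ✘
7) 12 mod 7 = 5  ✔
8) a7 = 24 is even  ✔
9) a6 = 2 = 2 (first disjunct)  ✔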